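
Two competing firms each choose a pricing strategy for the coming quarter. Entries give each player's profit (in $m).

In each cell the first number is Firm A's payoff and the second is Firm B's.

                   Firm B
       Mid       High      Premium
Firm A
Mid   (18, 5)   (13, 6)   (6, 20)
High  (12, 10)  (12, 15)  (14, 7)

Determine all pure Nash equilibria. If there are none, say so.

There is no pure-strategy Nash equilibrium.

Firm A against Mid: payoffs 18, 12 → best response Mid.
Firm A against High: payoffs 13, 12 → best response Mid.
Firm A against Premium: payoffs 6, 14 → best response High.
Firm B against Mid: payoffs 5, 6, 20 → best response Premium.
Firm B against High: payoffs 10, 15, 7 → best response High.
No profile is a mutual best response for all players.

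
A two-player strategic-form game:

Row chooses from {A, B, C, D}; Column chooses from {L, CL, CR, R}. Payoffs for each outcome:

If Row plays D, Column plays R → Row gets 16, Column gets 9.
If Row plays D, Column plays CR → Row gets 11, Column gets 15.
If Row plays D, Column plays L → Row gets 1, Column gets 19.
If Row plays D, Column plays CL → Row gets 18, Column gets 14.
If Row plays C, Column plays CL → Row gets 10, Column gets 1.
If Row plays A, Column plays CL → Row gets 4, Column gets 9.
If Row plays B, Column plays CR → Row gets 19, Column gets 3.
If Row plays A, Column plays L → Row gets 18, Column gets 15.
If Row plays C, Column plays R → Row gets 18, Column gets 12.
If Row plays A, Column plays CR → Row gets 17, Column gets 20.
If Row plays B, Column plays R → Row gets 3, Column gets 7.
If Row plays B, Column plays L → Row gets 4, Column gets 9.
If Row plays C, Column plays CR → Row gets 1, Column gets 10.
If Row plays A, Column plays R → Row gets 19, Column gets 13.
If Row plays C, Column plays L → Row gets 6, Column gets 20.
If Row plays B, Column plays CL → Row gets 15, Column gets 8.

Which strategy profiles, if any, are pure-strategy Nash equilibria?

Row against L: payoffs 18, 4, 6, 1 → best response A.
Row against CL: payoffs 4, 15, 10, 18 → best response D.
Row against CR: payoffs 17, 19, 1, 11 → best response B.
Row against R: payoffs 19, 3, 18, 16 → best response A.
Column against A: payoffs 15, 9, 20, 13 → best response CR.
Column against B: payoffs 9, 8, 3, 7 → best response L.
Column against C: payoffs 20, 1, 10, 12 → best response L.
Column against D: payoffs 19, 14, 15, 9 → best response L.
No profile is a mutual best response for all players.

There is no pure-strategy Nash equilibrium.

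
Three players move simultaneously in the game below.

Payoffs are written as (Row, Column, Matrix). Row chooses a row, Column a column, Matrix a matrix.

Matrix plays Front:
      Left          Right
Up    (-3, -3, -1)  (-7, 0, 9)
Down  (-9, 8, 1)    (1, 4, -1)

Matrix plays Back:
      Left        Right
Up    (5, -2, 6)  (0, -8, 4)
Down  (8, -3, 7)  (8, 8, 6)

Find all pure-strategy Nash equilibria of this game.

Check each profile: it is a Nash equilibrium iff no player can strictly gain by switching unilaterally.
(Up, Left, Front): Column can switch to Right (-3 → 0). Not NE.
(Up, Left, Back): Row can switch to Down (5 → 8). Not NE.
(Up, Right, Front): Row can switch to Down (-7 → 1). Not NE.
(Up, Right, Back): Row can switch to Down (0 → 8). Not NE.
(Down, Left, Front): Row can switch to Up (-9 → -3). Not NE.
(Down, Left, Back): Column can switch to Right (-3 → 8). Not NE.
(Down, Right, Front): Column can switch to Left (4 → 8). Not NE.
(Down, Right, Back): Row gets 8, best alternative 0; Column gets 8, best alternative -3; Matrix gets 6, best alternative -1. No profitable deviation — NE.

The unique pure-strategy Nash equilibrium is (Down, Right, Back).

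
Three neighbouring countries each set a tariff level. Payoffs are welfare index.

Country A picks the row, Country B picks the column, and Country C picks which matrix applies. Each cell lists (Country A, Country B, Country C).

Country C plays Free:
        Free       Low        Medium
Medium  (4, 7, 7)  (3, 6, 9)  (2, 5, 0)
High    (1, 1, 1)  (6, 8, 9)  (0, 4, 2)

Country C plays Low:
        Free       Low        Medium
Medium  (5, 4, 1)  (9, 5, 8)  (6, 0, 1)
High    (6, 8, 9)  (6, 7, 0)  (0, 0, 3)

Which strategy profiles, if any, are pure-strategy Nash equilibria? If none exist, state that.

The pure Nash equilibria are (Medium, Free, Free) and (High, Free, Low) and (High, Low, Free).

For each player, find the best response to each opponent profile; mutual best responses are the pure NE.
Country A against (Free, Free): payoffs 4, 1 → best response Medium.
Country A against (Free, Low): payoffs 5, 6 → best response High.
Country A against (Low, Free): payoffs 3, 6 → best response High.
Country A against (Low, Low): payoffs 9, 6 → best response Medium.
Country A against (Medium, Free): payoffs 2, 0 → best response Medium.
Country A against (Medium, Low): payoffs 6, 0 → best response Medium.
Country B against (Medium, Free): payoffs 7, 6, 5 → best response Free.
Country B against (Medium, Low): payoffs 4, 5, 0 → best response Low.
Country B against (High, Free): payoffs 1, 8, 4 → best response Low.
Country B against (High, Low): payoffs 8, 7, 0 → best response Free.
Country C against (Medium, Free): payoffs 7, 1 → best response Free.
Country C against (Medium, Low): payoffs 9, 8 → best response Free.
Country C against (Medium, Medium): payoffs 0, 1 → best response Low.
Country C against (High, Free): payoffs 1, 9 → best response Low.
Country C against (High, Low): payoffs 9, 0 → best response Free.
Country C against (High, Medium): payoffs 2, 3 → best response Low.
Mutual best responses: (Medium, Free, Free); (High, Free, Low); (High, Low, Free).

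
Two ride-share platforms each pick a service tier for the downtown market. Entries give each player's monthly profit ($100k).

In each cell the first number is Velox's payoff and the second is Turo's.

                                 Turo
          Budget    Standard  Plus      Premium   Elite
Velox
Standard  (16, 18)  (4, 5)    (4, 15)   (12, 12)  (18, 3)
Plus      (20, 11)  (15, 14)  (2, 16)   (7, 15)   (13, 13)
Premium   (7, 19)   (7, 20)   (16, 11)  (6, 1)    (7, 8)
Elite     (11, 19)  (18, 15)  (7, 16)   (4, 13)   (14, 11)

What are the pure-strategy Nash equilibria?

No pure-strategy Nash equilibrium.

(Standard, Budget): Velox can switch to Plus (16 → 20). Not NE.
(Standard, Standard): Velox can switch to Plus (4 → 15). Not NE.
(Standard, Plus): Velox can switch to Premium (4 → 16). Not NE.
(Standard, Premium): Turo can switch to Budget (12 → 18). Not NE.
(Standard, Elite): Turo can switch to Budget (3 → 18). Not NE.
(Plus, Budget): Turo can switch to Standard (11 → 14). Not NE.
(Plus, Standard): Velox can switch to Elite (15 → 18). Not NE.
(Plus, Plus): Velox can switch to Standard (2 → 4). Not NE.
(The remaining 12 profiles each have a profitable deviation by the same check.)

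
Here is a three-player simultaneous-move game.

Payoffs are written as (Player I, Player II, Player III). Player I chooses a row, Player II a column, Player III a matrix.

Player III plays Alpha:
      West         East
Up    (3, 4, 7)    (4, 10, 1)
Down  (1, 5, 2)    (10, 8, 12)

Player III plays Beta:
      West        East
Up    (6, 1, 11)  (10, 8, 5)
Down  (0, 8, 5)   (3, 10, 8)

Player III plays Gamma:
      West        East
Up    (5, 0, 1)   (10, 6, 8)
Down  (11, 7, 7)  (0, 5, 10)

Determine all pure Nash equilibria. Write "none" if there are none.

The pure Nash equilibria are (Up, East, Gamma), (Down, West, Gamma), (Down, East, Alpha).

(Up, West, Alpha): Player II can switch to East (4 → 10). Not NE.
(Up, West, Beta): Player II can switch to East (1 → 8). Not NE.
(Up, West, Gamma): Player I can switch to Down (5 → 11). Not NE.
(Up, East, Alpha): Player I can switch to Down (4 → 10). Not NE.
(Up, East, Beta): Player III can switch to Gamma (5 → 8). Not NE.
(Up, East, Gamma): Player I gets 10, best alternative 0; Player II gets 6, best alternative 0; Player III gets 8, best alternative 5. No profitable deviation — NE.
(Down, West, Alpha): Player I can switch to Up (1 → 3). Not NE.
(Down, West, Beta): Player I can switch to Up (0 → 6). Not NE.
(Down, West, Gamma): Player I gets 11, best alternative 5; Player II gets 7, best alternative 5; Player III gets 7, best alternative 5. No profitable deviation — NE.
(Down, East, Alpha): Player I gets 10, best alternative 4; Player II gets 8, best alternative 5; Player III gets 12, best alternative 10. No profitable deviation — NE.
(Down, East, Beta): Player I can switch to Up (3 → 10). Not NE.
(Down, East, Gamma): Player I can switch to Up (0 → 10). Not NE.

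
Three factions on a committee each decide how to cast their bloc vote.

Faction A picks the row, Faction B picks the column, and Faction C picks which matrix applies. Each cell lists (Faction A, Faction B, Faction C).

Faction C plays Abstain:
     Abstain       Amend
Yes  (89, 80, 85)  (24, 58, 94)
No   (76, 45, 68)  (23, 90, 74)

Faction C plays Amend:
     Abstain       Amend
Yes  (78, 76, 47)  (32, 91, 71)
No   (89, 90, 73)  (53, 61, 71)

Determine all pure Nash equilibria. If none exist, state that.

(Yes, Abstain, Abstain); (No, Abstain, Amend)

Mark each player's best response to every combination of opponents' strategies; a profile where every player is best-responding is a pure Nash equilibrium.
Faction A against (Abstain, Abstain): payoffs 89, 76 → best response Yes.
Faction A against (Abstain, Amend): payoffs 78, 89 → best response No.
Faction A against (Amend, Abstain): payoffs 24, 23 → best response Yes.
Faction A against (Amend, Amend): payoffs 32, 53 → best response No.
Faction B against (Yes, Abstain): payoffs 80, 58 → best response Abstain.
Faction B against (Yes, Amend): payoffs 76, 91 → best response Amend.
Faction B against (No, Abstain): payoffs 45, 90 → best response Amend.
Faction B against (No, Amend): payoffs 90, 61 → best response Abstain.
Faction C against (Yes, Abstain): payoffs 85, 47 → best response Abstain.
Faction C against (Yes, Amend): payoffs 94, 71 → best response Abstain.
Faction C against (No, Abstain): payoffs 68, 73 → best response Amend.
Faction C against (No, Amend): payoffs 74, 71 → best response Abstain.
Mutual best responses: (Yes, Abstain, Abstain); (No, Abstain, Amend).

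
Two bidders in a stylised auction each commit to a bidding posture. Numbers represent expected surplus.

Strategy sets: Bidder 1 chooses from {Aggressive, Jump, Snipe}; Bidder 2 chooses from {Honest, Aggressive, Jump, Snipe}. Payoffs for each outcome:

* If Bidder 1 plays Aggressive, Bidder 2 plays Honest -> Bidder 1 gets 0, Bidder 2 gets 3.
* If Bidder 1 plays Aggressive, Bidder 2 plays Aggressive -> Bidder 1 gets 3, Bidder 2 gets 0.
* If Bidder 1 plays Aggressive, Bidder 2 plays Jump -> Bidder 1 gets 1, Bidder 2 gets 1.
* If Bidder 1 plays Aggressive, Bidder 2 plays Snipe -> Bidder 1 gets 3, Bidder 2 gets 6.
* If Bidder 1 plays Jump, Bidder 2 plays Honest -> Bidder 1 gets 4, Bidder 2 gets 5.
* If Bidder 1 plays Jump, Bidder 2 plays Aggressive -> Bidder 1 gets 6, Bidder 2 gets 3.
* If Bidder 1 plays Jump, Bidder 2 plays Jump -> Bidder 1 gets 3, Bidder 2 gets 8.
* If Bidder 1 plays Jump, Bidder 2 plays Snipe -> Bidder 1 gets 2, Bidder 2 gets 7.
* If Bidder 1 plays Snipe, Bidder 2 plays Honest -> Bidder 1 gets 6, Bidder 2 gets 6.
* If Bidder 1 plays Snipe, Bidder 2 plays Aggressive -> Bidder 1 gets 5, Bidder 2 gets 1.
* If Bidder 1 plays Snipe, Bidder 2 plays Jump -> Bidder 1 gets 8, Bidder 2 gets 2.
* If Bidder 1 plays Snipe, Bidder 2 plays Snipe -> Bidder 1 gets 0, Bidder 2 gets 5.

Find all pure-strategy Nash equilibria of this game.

Pure-strategy Nash equilibria: (Aggressive, Snipe); (Snipe, Honest)

Mark each player's best response to every combination of opponents' strategies; a profile where every player is best-responding is a pure Nash equilibrium.
Bidder 1 against Honest: payoffs 0, 4, 6 → best response Snipe.
Bidder 1 against Aggressive: payoffs 3, 6, 5 → best response Jump.
Bidder 1 against Jump: payoffs 1, 3, 8 → best response Snipe.
Bidder 1 against Snipe: payoffs 3, 2, 0 → best response Aggressive.
Bidder 2 against Aggressive: payoffs 3, 0, 1, 6 → best response Snipe.
Bidder 2 against Jump: payoffs 5, 3, 8, 7 → best response Jump.
Bidder 2 against Snipe: payoffs 6, 1, 2, 5 → best response Honest.
Mutual best responses: (Aggressive, Snipe); (Snipe, Honest).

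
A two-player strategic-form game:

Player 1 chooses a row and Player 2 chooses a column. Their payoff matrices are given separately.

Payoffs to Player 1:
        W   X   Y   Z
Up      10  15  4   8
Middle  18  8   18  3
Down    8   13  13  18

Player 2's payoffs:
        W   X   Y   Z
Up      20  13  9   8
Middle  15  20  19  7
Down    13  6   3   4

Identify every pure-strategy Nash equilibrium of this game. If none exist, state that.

none

Mark each player's best response to every combination of opponents' strategies; a profile where every player is best-responding is a pure Nash equilibrium.
Player 1 against W: payoffs 10, 18, 8 → best response Middle.
Player 1 against X: payoffs 15, 8, 13 → best response Up.
Player 1 against Y: payoffs 4, 18, 13 → best response Middle.
Player 1 against Z: payoffs 8, 3, 18 → best response Down.
Player 2 against Up: payoffs 20, 13, 9, 8 → best response W.
Player 2 against Middle: payoffs 15, 20, 19, 7 → best response X.
Player 2 against Down: payoffs 13, 6, 3, 4 → best response W.
No profile is a mutual best response for all players.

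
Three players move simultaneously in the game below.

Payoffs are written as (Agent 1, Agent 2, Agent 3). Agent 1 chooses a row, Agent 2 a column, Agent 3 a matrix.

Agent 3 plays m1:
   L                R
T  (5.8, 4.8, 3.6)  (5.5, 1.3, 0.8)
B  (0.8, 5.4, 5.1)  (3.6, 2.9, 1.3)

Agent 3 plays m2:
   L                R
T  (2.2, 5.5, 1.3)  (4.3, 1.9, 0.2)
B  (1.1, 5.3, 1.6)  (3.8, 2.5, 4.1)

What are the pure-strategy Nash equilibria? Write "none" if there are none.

(T, L, m1)

Agent 1 against (L, m1): payoffs 5.8, 0.8 → best response T.
Agent 1 against (L, m2): payoffs 2.2, 1.1 → best response T.
Agent 1 against (R, m1): payoffs 5.5, 3.6 → best response T.
Agent 1 against (R, m2): payoffs 4.3, 3.8 → best response T.
Agent 2 against (T, m1): payoffs 4.8, 1.3 → best response L.
Agent 2 against (T, m2): payoffs 5.5, 1.9 → best response L.
Agent 2 against (B, m1): payoffs 5.4, 2.9 → best response L.
Agent 2 against (B, m2): payoffs 5.3, 2.5 → best response L.
Agent 3 against (T, L): payoffs 3.6, 1.3 → best response m1.
Agent 3 against (T, R): payoffs 0.8, 0.2 → best response m1.
Agent 3 against (B, L): payoffs 5.1, 1.6 → best response m1.
Agent 3 against (B, R): payoffs 1.3, 4.1 → best response m2.
Mutual best responses: (T, L, m1).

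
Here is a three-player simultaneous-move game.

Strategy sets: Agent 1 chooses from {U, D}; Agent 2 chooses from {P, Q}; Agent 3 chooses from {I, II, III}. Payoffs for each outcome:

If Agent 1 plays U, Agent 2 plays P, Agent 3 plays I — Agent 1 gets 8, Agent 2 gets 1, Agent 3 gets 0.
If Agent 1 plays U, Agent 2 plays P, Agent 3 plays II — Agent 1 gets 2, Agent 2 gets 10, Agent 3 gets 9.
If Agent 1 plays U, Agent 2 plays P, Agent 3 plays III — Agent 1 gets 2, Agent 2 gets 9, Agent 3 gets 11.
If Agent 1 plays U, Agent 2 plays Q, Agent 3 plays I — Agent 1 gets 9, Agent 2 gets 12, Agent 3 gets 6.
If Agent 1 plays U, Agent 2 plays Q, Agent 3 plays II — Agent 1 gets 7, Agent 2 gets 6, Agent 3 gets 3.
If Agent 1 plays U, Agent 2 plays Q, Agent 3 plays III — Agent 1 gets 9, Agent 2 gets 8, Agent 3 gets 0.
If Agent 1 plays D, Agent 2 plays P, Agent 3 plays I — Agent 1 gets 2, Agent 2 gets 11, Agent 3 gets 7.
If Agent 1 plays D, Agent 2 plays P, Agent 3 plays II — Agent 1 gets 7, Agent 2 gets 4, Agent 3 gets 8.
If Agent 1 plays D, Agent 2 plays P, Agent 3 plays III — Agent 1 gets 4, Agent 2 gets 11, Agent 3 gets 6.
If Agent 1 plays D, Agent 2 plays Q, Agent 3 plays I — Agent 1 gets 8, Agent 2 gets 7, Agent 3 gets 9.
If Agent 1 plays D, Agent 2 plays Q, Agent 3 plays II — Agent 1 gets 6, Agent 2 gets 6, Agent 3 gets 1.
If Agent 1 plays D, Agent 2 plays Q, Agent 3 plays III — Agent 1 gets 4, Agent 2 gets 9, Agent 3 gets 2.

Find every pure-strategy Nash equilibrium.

The unique pure-strategy Nash equilibrium is (U, Q, I).

For each player, find the best response to each opponent profile; mutual best responses are the pure NE.
Agent 1 against (P, I): payoffs 8, 2 → best response U.
Agent 1 against (P, II): payoffs 2, 7 → best response D.
Agent 1 against (P, III): payoffs 2, 4 → best response D.
Agent 1 against (Q, I): payoffs 9, 8 → best response U.
Agent 1 against (Q, II): payoffs 7, 6 → best response U.
Agent 1 against (Q, III): payoffs 9, 4 → best response U.
Agent 2 against (U, I): payoffs 1, 12 → best response Q.
Agent 2 against (U, II): payoffs 10, 6 → best response P.
Agent 2 against (U, III): payoffs 9, 8 → best response P.
Agent 2 against (D, I): payoffs 11, 7 → best response P.
Agent 2 against (D, II): payoffs 4, 6 → best response Q.
Agent 2 against (D, III): payoffs 11, 9 → best response P.
Agent 3 against (U, P): payoffs 0, 9, 11 → best response III.
Agent 3 against (U, Q): payoffs 6, 3, 0 → best response I.
Agent 3 against (D, P): payoffs 7, 8, 6 → best response II.
Agent 3 against (D, Q): payoffs 9, 1, 2 → best response I.
Mutual best responses: (U, Q, I).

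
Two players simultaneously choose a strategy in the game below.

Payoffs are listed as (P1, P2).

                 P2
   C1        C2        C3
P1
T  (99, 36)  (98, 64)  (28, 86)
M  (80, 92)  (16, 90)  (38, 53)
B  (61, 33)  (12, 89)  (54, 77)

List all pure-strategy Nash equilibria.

P1 against C1: payoffs 99, 80, 61 → best response T.
P1 against C2: payoffs 98, 16, 12 → best response T.
P1 against C3: payoffs 28, 38, 54 → best response B.
P2 against T: payoffs 36, 64, 86 → best response C3.
P2 against M: payoffs 92, 90, 53 → best response C1.
P2 against B: payoffs 33, 89, 77 → best response C2.
No profile is a mutual best response for all players.

There is no pure-strategy Nash equilibrium.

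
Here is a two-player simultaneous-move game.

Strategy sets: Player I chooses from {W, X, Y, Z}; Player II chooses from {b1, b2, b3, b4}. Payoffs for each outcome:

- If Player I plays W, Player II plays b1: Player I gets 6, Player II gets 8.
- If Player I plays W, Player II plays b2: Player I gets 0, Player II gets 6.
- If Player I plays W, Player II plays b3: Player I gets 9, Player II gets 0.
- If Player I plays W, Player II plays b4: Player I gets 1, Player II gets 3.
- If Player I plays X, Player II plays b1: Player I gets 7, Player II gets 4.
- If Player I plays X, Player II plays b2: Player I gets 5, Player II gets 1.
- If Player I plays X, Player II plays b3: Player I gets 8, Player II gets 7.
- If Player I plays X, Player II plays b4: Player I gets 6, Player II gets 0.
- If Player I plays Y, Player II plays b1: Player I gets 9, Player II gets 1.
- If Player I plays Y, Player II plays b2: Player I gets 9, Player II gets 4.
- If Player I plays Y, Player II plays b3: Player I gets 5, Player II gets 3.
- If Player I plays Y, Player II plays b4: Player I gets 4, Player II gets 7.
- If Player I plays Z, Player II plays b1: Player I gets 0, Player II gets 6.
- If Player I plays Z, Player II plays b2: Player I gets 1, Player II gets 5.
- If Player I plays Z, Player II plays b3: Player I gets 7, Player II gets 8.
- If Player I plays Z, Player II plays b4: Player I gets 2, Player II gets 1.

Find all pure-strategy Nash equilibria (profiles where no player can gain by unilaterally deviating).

No pure-strategy Nash equilibrium.

Player I against b1: payoffs 6, 7, 9, 0 → best response Y.
Player I against b2: payoffs 0, 5, 9, 1 → best response Y.
Player I against b3: payoffs 9, 8, 5, 7 → best response W.
Player I against b4: payoffs 1, 6, 4, 2 → best response X.
Player II against W: payoffs 8, 6, 0, 3 → best response b1.
Player II against X: payoffs 4, 1, 7, 0 → best response b3.
Player II against Y: payoffs 1, 4, 3, 7 → best response b4.
Player II against Z: payoffs 6, 5, 8, 1 → best response b3.
No profile is a mutual best response for all players.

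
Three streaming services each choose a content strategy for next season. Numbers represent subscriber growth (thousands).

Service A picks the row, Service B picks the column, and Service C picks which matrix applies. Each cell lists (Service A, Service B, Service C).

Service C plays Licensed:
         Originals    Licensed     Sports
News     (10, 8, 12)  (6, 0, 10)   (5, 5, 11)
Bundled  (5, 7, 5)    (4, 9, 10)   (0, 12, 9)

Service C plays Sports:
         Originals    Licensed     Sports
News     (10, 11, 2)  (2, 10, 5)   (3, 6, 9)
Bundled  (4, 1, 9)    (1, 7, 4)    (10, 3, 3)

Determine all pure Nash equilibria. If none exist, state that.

The unique pure-strategy Nash equilibrium is (News, Originals, Licensed).

(News, Originals, Licensed): Service A gets 10, best alternative 5; Service B gets 8, best alternative 5; Service C gets 12, best alternative 2. No profitable deviation — NE.
(News, Originals, Sports): Service C can switch to Licensed (2 → 12). Not NE.
(News, Licensed, Licensed): Service B can switch to Originals (0 → 8). Not NE.
(News, Licensed, Sports): Service B can switch to Originals (10 → 11). Not NE.
(News, Sports, Licensed): Service B can switch to Originals (5 → 8). Not NE.
(News, Sports, Sports): Service A can switch to Bundled (3 → 10). Not NE.
(Bundled, Originals, Licensed): Service A can switch to News (5 → 10). Not NE.
(Bundled, Originals, Sports): Service A can switch to News (4 → 10). Not NE.
(Bundled, Licensed, Licensed): Service A can switch to News (4 → 6). Not NE.
(The remaining 3 profiles each have a profitable deviation by the same check.)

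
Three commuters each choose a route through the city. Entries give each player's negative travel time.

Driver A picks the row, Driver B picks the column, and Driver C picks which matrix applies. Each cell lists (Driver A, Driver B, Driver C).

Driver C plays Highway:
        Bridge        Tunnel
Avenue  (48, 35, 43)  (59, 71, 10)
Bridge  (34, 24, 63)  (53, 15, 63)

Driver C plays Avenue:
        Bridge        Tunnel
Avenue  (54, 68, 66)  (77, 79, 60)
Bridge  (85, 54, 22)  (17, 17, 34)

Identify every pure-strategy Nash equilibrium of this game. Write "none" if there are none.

The unique pure-strategy Nash equilibrium is (Avenue, Tunnel, Avenue).

Driver A against (Bridge, Highway): payoffs 48, 34 → best response Avenue.
Driver A against (Bridge, Avenue): payoffs 54, 85 → best response Bridge.
Driver A against (Tunnel, Highway): payoffs 59, 53 → best response Avenue.
Driver A against (Tunnel, Avenue): payoffs 77, 17 → best response Avenue.
Driver B against (Avenue, Highway): payoffs 35, 71 → best response Tunnel.
Driver B against (Avenue, Avenue): payoffs 68, 79 → best response Tunnel.
Driver B against (Bridge, Highway): payoffs 24, 15 → best response Bridge.
Driver B against (Bridge, Avenue): payoffs 54, 17 → best response Bridge.
Driver C against (Avenue, Bridge): payoffs 43, 66 → best response Avenue.
Driver C against (Avenue, Tunnel): payoffs 10, 60 → best response Avenue.
Driver C against (Bridge, Bridge): payoffs 63, 22 → best response Highway.
Driver C against (Bridge, Tunnel): payoffs 63, 34 → best response Highway.
Mutual best responses: (Avenue, Tunnel, Avenue).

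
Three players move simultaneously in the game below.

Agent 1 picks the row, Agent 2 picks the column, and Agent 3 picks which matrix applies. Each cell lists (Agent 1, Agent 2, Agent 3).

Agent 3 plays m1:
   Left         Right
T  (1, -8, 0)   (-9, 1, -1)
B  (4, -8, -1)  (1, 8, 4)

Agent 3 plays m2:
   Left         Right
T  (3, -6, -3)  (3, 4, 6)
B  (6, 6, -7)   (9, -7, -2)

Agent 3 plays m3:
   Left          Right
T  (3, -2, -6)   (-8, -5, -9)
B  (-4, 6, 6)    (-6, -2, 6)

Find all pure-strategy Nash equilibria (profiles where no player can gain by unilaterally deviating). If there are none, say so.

There is no pure-strategy Nash equilibrium.

Agent 1 against (Left, m1): payoffs 1, 4 → best response B.
Agent 1 against (Left, m2): payoffs 3, 6 → best response B.
Agent 1 against (Left, m3): payoffs 3, -4 → best response T.
Agent 1 against (Right, m1): payoffs -9, 1 → best response B.
Agent 1 against (Right, m2): payoffs 3, 9 → best response B.
Agent 1 against (Right, m3): payoffs -8, -6 → best response B.
Agent 2 against (T, m1): payoffs -8, 1 → best response Right.
Agent 2 against (T, m2): payoffs -6, 4 → best response Right.
Agent 2 against (T, m3): payoffs -2, -5 → best response Left.
Agent 2 against (B, m1): payoffs -8, 8 → best response Right.
Agent 2 against (B, m2): payoffs 6, -7 → best response Left.
Agent 2 against (B, m3): payoffs 6, -2 → best response Left.
Agent 3 against (T, Left): payoffs 0, -3, -6 → best response m1.
Agent 3 against (T, Right): payoffs -1, 6, -9 → best response m2.
Agent 3 against (B, Left): payoffs -1, -7, 6 → best response m3.
Agent 3 against (B, Right): payoffs 4, -2, 6 → best response m3.
No profile is a mutual best response for all players.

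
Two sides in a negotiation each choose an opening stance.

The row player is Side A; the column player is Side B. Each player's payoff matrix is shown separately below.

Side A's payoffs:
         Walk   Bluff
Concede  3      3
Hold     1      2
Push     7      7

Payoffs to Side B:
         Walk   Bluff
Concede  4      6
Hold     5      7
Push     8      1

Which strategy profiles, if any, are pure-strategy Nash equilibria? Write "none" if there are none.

(Concede, Walk): Side A can switch to Push (3 → 7). Not NE.
(Concede, Bluff): Side A can switch to Push (3 → 7). Not NE.
(Hold, Walk): Side A can switch to Concede (1 → 3). Not NE.
(Hold, Bluff): Side A can switch to Concede (2 → 3). Not NE.
(Push, Walk): Side A gets 7, best alternative 3; Side B gets 8, best alternative 1. No profitable deviation — NE.
(Push, Bluff): Side B can switch to Walk (1 → 8). Not NE.

(Push, Walk)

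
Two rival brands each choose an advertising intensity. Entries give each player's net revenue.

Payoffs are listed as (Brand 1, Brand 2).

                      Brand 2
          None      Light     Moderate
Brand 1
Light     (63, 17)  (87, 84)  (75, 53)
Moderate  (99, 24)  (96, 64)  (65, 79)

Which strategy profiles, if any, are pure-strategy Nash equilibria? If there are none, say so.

No pure-strategy Nash equilibrium.

(Light, None): Brand 1 can switch to Moderate (63 → 99). Not NE.
(Light, Light): Brand 1 can switch to Moderate (87 → 96). Not NE.
(Light, Moderate): Brand 2 can switch to Light (53 → 84). Not NE.
(Moderate, None): Brand 2 can switch to Light (24 → 64). Not NE.
(Moderate, Light): Brand 2 can switch to Moderate (64 → 79). Not NE.
(Moderate, Moderate): Brand 1 can switch to Light (65 → 75). Not NE.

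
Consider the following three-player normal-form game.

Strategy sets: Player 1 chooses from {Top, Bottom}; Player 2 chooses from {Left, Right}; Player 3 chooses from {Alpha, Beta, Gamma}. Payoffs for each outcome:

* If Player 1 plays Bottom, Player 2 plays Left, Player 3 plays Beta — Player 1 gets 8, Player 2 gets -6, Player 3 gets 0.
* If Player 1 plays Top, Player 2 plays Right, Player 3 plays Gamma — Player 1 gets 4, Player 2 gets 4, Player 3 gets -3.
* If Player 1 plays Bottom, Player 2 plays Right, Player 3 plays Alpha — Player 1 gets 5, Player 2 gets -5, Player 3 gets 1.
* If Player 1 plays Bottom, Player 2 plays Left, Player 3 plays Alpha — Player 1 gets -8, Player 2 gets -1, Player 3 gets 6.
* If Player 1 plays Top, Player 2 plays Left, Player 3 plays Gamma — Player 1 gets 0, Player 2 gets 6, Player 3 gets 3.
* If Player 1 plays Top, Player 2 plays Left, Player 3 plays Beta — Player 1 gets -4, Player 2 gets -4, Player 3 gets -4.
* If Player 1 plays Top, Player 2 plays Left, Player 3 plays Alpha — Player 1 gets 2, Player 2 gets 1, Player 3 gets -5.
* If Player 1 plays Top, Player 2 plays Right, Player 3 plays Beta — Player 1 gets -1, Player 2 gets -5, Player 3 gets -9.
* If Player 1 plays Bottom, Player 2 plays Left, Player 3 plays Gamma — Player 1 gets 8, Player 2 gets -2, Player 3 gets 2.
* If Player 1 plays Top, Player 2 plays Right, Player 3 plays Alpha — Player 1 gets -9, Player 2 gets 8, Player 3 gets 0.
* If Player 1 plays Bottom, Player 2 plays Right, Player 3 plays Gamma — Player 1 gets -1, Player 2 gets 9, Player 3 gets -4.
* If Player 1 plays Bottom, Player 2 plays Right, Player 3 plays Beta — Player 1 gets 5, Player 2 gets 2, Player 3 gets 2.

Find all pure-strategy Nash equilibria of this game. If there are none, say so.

(Bottom, Right, Beta)

For each strategy profile, look for a profitable unilateral deviation.
(Top, Left, Alpha): Player 2 can switch to Right (1 → 8). Not NE.
(Top, Left, Beta): Player 1 can switch to Bottom (-4 → 8). Not NE.
(Top, Left, Gamma): Player 1 can switch to Bottom (0 → 8). Not NE.
(Top, Right, Alpha): Player 1 can switch to Bottom (-9 → 5). Not NE.
(Top, Right, Beta): Player 1 can switch to Bottom (-1 → 5). Not NE.
(Top, Right, Gamma): Player 2 can switch to Left (4 → 6). Not NE.
(Bottom, Right, Beta): Player 1 gets 5, best alternative -1; Player 2 gets 2, best alternative -6; Player 3 gets 2, best alternative 1. No profitable deviation — NE.
(The remaining 5 profiles each have a profitable deviation by the same check.)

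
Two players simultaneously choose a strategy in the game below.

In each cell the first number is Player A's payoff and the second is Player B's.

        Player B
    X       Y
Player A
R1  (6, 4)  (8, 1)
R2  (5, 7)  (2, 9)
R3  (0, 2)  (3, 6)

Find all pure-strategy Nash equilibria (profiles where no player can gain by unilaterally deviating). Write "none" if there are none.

The unique pure-strategy Nash equilibrium is (R1, X).

Player A against X: payoffs 6, 5, 0 → best response R1.
Player A against Y: payoffs 8, 2, 3 → best response R1.
Player B against R1: payoffs 4, 1 → best response X.
Player B against R2: payoffs 7, 9 → best response Y.
Player B against R3: payoffs 2, 6 → best response Y.
Mutual best responses: (R1, X).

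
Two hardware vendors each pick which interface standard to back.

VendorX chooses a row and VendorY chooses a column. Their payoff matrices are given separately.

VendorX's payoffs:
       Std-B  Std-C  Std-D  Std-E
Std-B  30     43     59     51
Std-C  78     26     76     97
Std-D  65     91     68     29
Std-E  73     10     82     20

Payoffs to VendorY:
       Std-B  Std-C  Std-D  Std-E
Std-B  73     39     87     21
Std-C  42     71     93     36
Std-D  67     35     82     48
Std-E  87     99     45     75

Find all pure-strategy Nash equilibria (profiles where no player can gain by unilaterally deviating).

none

Mark each player's best response to every combination of opponents' strategies; a profile where every player is best-responding is a pure Nash equilibrium.
VendorX against Std-B: payoffs 30, 78, 65, 73 → best response Std-C.
VendorX against Std-C: payoffs 43, 26, 91, 10 → best response Std-D.
VendorX against Std-D: payoffs 59, 76, 68, 82 → best response Std-E.
VendorX against Std-E: payoffs 51, 97, 29, 20 → best response Std-C.
VendorY against Std-B: payoffs 73, 39, 87, 21 → best response Std-D.
VendorY against Std-C: payoffs 42, 71, 93, 36 → best response Std-D.
VendorY against Std-D: payoffs 67, 35, 82, 48 → best response Std-D.
VendorY against Std-E: payoffs 87, 99, 45, 75 → best response Std-C.
No profile is a mutual best response for all players.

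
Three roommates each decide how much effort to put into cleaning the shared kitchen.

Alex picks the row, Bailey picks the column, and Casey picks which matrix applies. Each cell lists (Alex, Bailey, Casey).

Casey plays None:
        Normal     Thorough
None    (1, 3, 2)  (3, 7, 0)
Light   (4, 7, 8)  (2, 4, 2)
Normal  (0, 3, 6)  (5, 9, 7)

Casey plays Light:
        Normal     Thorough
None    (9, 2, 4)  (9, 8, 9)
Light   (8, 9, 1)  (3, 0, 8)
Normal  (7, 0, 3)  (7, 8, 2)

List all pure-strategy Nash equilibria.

(None, Thorough, Light); (Light, Normal, None); (Normal, Thorough, None)

Alex against (Normal, None): payoffs 1, 4, 0 → best response Light.
Alex against (Normal, Light): payoffs 9, 8, 7 → best response None.
Alex against (Thorough, None): payoffs 3, 2, 5 → best response Normal.
Alex against (Thorough, Light): payoffs 9, 3, 7 → best response None.
Bailey against (None, None): payoffs 3, 7 → best response Thorough.
Bailey against (None, Light): payoffs 2, 8 → best response Thorough.
Bailey against (Light, None): payoffs 7, 4 → best response Normal.
Bailey against (Light, Light): payoffs 9, 0 → best response Normal.
Bailey against (Normal, None): payoffs 3, 9 → best response Thorough.
Bailey against (Normal, Light): payoffs 0, 8 → best response Thorough.
Casey against (None, Normal): payoffs 2, 4 → best response Light.
Casey against (None, Thorough): payoffs 0, 9 → best response Light.
Casey against (Light, Normal): payoffs 8, 1 → best response None.
Casey against (Light, Thorough): payoffs 2, 8 → best response Light.
Casey against (Normal, Normal): payoffs 6, 3 → best response None.
Casey against (Normal, Thorough): payoffs 7, 2 → best response None.
Mutual best responses: (None, Thorough, Light); (Light, Normal, None); (Normal, Thorough, None).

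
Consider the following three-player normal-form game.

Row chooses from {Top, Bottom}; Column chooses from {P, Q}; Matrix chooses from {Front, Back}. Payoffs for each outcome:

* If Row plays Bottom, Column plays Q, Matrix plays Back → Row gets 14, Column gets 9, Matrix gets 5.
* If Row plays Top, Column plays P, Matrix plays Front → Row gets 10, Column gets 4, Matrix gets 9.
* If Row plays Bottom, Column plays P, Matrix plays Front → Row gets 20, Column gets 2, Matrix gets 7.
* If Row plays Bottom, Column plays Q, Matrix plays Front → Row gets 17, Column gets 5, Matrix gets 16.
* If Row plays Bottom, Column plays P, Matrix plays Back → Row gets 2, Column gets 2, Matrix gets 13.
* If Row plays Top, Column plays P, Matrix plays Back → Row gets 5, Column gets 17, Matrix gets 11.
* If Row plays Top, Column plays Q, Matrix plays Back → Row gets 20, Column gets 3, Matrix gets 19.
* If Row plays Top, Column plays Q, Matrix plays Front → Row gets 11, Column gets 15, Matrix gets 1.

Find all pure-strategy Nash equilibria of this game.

(Top, P, Front): Row can switch to Bottom (10 → 20). Not NE.
(Top, P, Back): Row gets 5, best alternative 2; Column gets 17, best alternative 3; Matrix gets 11, best alternative 9. No profitable deviation — NE.
(Top, Q, Front): Row can switch to Bottom (11 → 17). Not NE.
(Top, Q, Back): Column can switch to P (3 → 17). Not NE.
(Bottom, P, Front): Column can switch to Q (2 → 5). Not NE.
(Bottom, P, Back): Row can switch to Top (2 → 5). Not NE.
(Bottom, Q, Front): Row gets 17, best alternative 11; Column gets 5, best alternative 2; Matrix gets 16, best alternative 5. No profitable deviation — NE.
(Bottom, Q, Back): Row can switch to Top (14 → 20). Not NE.

Pure-strategy Nash equilibria: (Top, P, Back); (Bottom, Q, Front)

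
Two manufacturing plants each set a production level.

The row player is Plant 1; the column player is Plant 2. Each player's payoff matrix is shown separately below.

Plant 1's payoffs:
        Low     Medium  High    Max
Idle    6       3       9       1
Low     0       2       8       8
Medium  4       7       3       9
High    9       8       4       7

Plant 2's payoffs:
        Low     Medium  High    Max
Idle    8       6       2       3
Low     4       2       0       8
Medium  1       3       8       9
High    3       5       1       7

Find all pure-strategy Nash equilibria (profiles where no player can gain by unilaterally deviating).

Plant 1 against Low: payoffs 6, 0, 4, 9 → best response High.
Plant 1 against Medium: payoffs 3, 2, 7, 8 → best response High.
Plant 1 against High: payoffs 9, 8, 3, 4 → best response Idle.
Plant 1 against Max: payoffs 1, 8, 9, 7 → best response Medium.
Plant 2 against Idle: payoffs 8, 6, 2, 3 → best response Low.
Plant 2 against Low: payoffs 4, 2, 0, 8 → best response Max.
Plant 2 against Medium: payoffs 1, 3, 8, 9 → best response Max.
Plant 2 against High: payoffs 3, 5, 1, 7 → best response Max.
Mutual best responses: (Medium, Max).

Pure NE: (Medium, Max)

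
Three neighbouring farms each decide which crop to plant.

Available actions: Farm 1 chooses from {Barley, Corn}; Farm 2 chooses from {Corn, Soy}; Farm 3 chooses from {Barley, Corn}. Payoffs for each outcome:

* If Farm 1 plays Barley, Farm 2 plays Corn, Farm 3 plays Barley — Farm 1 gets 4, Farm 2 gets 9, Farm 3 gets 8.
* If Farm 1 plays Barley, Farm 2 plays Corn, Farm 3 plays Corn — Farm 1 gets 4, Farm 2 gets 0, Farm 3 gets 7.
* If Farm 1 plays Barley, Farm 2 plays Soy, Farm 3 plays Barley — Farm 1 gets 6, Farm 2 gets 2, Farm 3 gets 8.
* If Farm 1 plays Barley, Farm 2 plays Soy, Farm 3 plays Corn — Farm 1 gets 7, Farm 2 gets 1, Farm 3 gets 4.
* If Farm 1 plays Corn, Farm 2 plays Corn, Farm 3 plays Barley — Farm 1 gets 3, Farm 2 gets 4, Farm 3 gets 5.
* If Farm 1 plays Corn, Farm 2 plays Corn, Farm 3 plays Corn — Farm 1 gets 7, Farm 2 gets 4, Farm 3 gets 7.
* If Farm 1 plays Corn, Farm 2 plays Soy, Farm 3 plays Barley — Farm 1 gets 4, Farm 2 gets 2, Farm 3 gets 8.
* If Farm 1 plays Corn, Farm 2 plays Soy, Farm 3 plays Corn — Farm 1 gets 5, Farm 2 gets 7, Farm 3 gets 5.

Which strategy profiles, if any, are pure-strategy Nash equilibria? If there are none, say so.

Pure NE: (Barley, Corn, Barley)

(Barley, Corn, Barley): Farm 1 gets 4, best alternative 3; Farm 2 gets 9, best alternative 2; Farm 3 gets 8, best alternative 7. No profitable deviation — NE.
(Barley, Corn, Corn): Farm 1 can switch to Corn (4 → 7). Not NE.
(Barley, Soy, Barley): Farm 2 can switch to Corn (2 → 9). Not NE.
(Barley, Soy, Corn): Farm 3 can switch to Barley (4 → 8). Not NE.
(Corn, Corn, Barley): Farm 1 can switch to Barley (3 → 4). Not NE.
(Corn, Corn, Corn): Farm 2 can switch to Soy (4 → 7). Not NE.
(Corn, Soy, Barley): Farm 1 can switch to Barley (4 → 6). Not NE.
(Corn, Soy, Corn): Farm 1 can switch to Barley (5 → 7). Not NE.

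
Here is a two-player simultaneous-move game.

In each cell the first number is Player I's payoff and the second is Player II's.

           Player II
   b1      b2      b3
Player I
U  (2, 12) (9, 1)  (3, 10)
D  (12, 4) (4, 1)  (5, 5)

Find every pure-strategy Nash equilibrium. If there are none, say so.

Pure NE: (D, b3)

Check each profile: it is a Nash equilibrium iff no player can strictly gain by switching unilaterally.
(U, b1): Player I can switch to D (2 → 12). Not NE.
(U, b2): Player II can switch to b1 (1 → 12). Not NE.
(U, b3): Player I can switch to D (3 → 5). Not NE.
(D, b1): Player II can switch to b3 (4 → 5). Not NE.
(D, b2): Player I can switch to U (4 → 9). Not NE.
(D, b3): Player I gets 5, best alternative 3; Player II gets 5, best alternative 4. No profitable deviation — NE.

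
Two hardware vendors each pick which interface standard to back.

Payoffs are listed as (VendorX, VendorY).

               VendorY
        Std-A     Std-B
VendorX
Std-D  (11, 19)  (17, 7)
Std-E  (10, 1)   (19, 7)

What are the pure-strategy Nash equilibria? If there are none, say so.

Pure-strategy Nash equilibria: (Std-D, Std-A); (Std-E, Std-B)

For each player, find the best response to each opponent profile; mutual best responses are the pure NE.
VendorX against Std-A: payoffs 11, 10 → best response Std-D.
VendorX against Std-B: payoffs 17, 19 → best response Std-E.
VendorY against Std-D: payoffs 19, 7 → best response Std-A.
VendorY against Std-E: payoffs 1, 7 → best response Std-B.
Mutual best responses: (Std-D, Std-A); (Std-E, Std-B).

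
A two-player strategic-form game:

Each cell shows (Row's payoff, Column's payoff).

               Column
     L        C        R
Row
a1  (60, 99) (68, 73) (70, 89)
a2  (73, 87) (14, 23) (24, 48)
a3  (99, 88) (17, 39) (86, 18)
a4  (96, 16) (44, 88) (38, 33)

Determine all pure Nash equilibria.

Row against L: payoffs 60, 73, 99, 96 → best response a3.
Row against C: payoffs 68, 14, 17, 44 → best response a1.
Row against R: payoffs 70, 24, 86, 38 → best response a3.
Column against a1: payoffs 99, 73, 89 → best response L.
Column against a2: payoffs 87, 23, 48 → best response L.
Column against a3: payoffs 88, 39, 18 → best response L.
Column against a4: payoffs 16, 88, 33 → best response C.
Mutual best responses: (a3, L).

The unique pure-strategy Nash equilibrium is (a3, L).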